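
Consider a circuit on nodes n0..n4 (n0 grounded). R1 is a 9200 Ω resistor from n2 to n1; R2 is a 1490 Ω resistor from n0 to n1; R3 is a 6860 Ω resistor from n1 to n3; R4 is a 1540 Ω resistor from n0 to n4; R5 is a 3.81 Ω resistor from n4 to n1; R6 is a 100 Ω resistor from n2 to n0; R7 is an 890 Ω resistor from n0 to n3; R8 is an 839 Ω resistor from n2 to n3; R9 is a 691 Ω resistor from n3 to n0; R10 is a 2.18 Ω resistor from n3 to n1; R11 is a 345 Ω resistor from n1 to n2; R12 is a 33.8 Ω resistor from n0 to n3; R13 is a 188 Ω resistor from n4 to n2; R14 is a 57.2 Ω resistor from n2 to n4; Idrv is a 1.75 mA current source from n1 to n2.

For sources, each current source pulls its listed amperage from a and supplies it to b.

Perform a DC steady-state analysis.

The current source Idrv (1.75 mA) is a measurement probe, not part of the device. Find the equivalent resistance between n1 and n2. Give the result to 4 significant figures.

MNA unknowns: 4 node voltages V₁..V_4
R1: Y=0.0001087 on G[2,1]
R2: Y=0.0006711 on G[0,1]
R3: Y=0.0001458 on G[1,3]
R4: Y=0.0006494 on G[0,4]
R5: Y=0.2625 on G[4,1]
R6: Y=0.01000 on G[2,0]
R7: Y=0.001124 on G[0,3]
R8: Y=0.001192 on G[2,3]
R9: Y=0.001447 on G[3,0]
R10: Y=0.4587 on G[3,1]
R11: Y=0.002899 on G[1,2]
R12: Y=0.02959 on G[0,3]
R13: Y=0.005319 on G[4,2]
R14: Y=0.01748 on G[2,4]
Idrv: z[1]−=0.00175, z[2]+=0.00175
solve → V1=-0.01310, V2=0.04042, V3=-0.01212, V4=-0.008805

R_eq = 30.58 Ω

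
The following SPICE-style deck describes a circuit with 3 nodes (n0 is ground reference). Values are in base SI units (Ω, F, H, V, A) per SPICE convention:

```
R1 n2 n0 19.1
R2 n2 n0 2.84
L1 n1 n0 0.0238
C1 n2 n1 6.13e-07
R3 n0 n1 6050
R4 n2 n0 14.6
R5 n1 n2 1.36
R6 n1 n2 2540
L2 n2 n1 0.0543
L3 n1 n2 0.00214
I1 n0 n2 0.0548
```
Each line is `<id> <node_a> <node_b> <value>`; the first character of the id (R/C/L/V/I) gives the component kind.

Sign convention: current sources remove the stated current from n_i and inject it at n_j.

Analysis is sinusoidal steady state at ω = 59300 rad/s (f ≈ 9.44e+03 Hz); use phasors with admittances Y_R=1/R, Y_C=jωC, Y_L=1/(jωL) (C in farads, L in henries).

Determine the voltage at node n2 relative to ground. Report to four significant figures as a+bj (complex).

Element admittances at ω=59300 rad/s:
  Y(R1) = 0.05236+0.000j S between n2,n0
  Y(R2) = 0.3521+0.000j S between n2,n0
  Y(L1) = 0.000-0.0007085j S between n1,n0
  Y(C1) = 0.000+0.03635j S between n2,n1
  Y(R3) = 0.0001653+0.000j S between n0,n1
  Y(R4) = 0.06849+0.000j S between n2,n0
  Y(R5) = 0.7353+0.000j S between n1,n2
  Y(R6) = 0.0003937+0.000j S between n1,n2
  Y(L2) = 0.000-0.0003106j S between n2,n1
  Y(L3) = 0.000-0.007880j S between n1,n2
  I1: injects 0.0548 A into n2 (from n0)
Assemble and solve the 2×2 MNA system:
  V(n1)=0.1158+0.0002857j  V(n2)=0.1158+0.0001734j

0.1158+0.0001734j V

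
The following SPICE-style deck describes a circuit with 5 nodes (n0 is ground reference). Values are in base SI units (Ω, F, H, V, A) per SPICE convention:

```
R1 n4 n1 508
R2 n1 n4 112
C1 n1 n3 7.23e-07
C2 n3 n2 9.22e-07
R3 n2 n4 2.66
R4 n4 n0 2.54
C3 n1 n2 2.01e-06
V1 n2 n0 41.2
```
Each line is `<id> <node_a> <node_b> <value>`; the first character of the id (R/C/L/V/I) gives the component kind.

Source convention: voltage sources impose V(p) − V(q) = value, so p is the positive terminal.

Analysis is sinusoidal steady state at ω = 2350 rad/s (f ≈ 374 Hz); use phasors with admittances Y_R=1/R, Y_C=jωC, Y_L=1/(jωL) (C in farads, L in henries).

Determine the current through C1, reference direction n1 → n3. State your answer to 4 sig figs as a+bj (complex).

-0.008289-0.01569j A

Apply KCL at each of the 4 non-ground nodes and solve the resulting linear system.
Node n1: branches {R1, R2, C1, C3} → V_1 = 24.72+8.704j
Node n2: branches {C2, R3, C3, V1} → V_2 = 41.20+0.000j
Node n3: branches {C1, C2} → V_3 = 33.96+3.826j
Node n4: branches {R1, R2, R3, R4} → V_4 = 20.19+0.1215j
Source currents: i(V1)=-7.948-0.04784j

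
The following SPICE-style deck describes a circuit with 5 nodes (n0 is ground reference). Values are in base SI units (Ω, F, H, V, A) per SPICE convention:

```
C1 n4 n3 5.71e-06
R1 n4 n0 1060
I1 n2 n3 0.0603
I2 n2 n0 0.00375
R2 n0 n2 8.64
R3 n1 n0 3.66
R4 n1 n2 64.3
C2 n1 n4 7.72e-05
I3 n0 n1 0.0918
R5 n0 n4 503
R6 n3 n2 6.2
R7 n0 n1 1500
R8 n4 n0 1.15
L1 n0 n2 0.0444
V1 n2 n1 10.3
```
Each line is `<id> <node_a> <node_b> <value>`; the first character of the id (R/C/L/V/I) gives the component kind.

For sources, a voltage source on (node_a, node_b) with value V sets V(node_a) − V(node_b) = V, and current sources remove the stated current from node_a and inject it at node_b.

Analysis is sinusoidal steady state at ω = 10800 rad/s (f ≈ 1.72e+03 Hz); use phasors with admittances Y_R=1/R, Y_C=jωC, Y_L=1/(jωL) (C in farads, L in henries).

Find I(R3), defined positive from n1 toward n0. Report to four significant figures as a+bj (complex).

Element admittances at ω=10800 rad/s:
  Y(C1) = 0.000+0.06167j S between n4,n3
  Y(R1) = 0.0009434+0.000j S between n4,n0
  I1: injects 0.0603 A into n3 (from n2)
  I2: injects 0.00375 A into n0 (from n2)
  Y(R2) = 0.1157+0.000j S between n0,n2
  Y(R3) = 0.2732+0.000j S between n1,n0
  Y(R4) = 0.01555+0.000j S between n1,n2
  Y(C2) = 0.000+0.8338j S between n1,n4
  I3: injects 0.0918 A into n1 (from n0)
  Y(R5) = 0.001988+0.000j S between n0,n4
  Y(R6) = 0.1613+0.000j S between n3,n2
  Y(R7) = 0.0006667+0.000j S between n0,n1
  Y(R8) = 0.8696+0.000j S between n4,n0
  Y(L1) = 0.000-0.002085j S between n0,n2
  V1: constraint V(n2)−V(n1) = 10.3
Assemble and solve the 5×5 MNA system:
  V(n1)=-1.497+0.5777j  V(n2)=8.803+0.5777j  V(n3)=8.202-2.787j  V(n4)=-0.5983-0.2369j
  i(V1)=-1.341-0.5912j

-0.4090+0.1578j A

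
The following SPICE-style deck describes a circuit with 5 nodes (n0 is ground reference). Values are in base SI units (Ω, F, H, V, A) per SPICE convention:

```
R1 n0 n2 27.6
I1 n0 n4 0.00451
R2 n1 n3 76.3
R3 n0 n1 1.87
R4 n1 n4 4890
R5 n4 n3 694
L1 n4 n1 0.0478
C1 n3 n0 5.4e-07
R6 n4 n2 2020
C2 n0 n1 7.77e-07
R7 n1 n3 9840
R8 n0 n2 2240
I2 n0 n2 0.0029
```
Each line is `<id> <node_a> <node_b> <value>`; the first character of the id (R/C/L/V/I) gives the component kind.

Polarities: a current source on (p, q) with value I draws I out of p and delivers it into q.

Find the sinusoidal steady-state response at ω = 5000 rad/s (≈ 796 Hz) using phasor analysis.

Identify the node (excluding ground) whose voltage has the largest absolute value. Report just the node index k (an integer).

MNA unknowns: 4 node voltages V₁..V_4
R1: Y=0.03623+0.000j on G[0,2]
I1: z[0]−=0.00451, z[4]+=0.00451
R2: Y=0.01311+0.000j on G[1,3]
R3: Y=0.5348+0.000j on G[0,1]
R4: Y=0.0002045+0.000j on G[1,4]
R5: Y=0.001441+0.000j on G[4,3]
L1: Y=0.000-0.004184j on G[4,1]
C1: Y=0.000+0.002700j on G[3,0]
R6: Y=0.0004950+0.000j on G[4,2]
C2: Y=0.000+0.003885j on G[0,1]
R7: Y=0.0001016+0.000j on G[1,3]
R8: Y=0.0004464+0.000j on G[0,2]
I2: z[0]−=0.0029, z[2]+=0.0029
solve → V1=0.008475-0.001195j, V2=0.08381+0.01181j, V3=0.06413+0.07431j, V4=0.4351+0.8865j

4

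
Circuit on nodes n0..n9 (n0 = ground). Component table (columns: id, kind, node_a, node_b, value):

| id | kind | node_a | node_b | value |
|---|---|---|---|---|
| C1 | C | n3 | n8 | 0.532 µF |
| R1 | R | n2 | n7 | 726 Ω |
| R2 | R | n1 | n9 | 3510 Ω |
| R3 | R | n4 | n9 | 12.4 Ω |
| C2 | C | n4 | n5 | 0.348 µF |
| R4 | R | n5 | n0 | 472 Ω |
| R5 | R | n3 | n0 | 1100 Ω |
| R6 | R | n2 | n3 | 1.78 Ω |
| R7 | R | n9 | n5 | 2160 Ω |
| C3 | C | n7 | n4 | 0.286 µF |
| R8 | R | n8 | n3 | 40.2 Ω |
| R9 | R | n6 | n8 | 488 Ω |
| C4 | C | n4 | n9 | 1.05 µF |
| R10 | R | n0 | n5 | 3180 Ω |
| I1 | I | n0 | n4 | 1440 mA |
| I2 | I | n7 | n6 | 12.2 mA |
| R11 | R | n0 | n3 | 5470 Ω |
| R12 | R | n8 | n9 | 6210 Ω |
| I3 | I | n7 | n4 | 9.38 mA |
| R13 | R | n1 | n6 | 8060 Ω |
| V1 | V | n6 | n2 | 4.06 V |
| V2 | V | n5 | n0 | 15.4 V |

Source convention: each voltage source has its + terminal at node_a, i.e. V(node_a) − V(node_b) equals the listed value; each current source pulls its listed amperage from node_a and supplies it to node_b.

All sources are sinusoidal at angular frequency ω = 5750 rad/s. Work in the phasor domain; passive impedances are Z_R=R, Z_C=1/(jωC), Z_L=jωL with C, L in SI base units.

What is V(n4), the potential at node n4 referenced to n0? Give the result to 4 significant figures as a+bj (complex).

271.9-536.7j V

MNA unknowns: 9 node voltages V₁..V_9 plus 2 source currents (V1, V2)
C1: Y=0.000+0.003059j on G[3,8]
R1: Y=0.001377+0.000j on G[2,7]
R2: Y=0.0002849+0.000j on G[1,9]
R3: Y=0.08065+0.000j on G[4,9]
C2: Y=0.000+0.002001j on G[4,5]
R4: Y=0.002119+0.000j on G[5,0]
R5: Y=0.0009091+0.000j on G[3,0]
R6: Y=0.5618+0.000j on G[2,3]
R7: Y=0.0004630+0.000j on G[9,5]
C3: Y=0.000+0.001644j on G[7,4]
R8: Y=0.02488+0.000j on G[8,3]
R9: Y=0.002049+0.000j on G[6,8]
C4: Y=0.000+0.006037j on G[4,9]
R10: Y=0.0003145+0.000j on G[0,5]
I1: z[0]−=1.44, z[4]+=1.44
I2: z[7]−=0.0122, z[6]+=0.0122
R11: Y=0.0001828+0.000j on G[0,3]
R12: Y=0.0001610+0.000j on G[8,9]
I3: z[7]−=0.00938, z[4]+=0.00938
R13: Y=0.0001241+0.000j on G[1,6]
V1: row V6−V2=4.06, i_V1 at 6,2
V2: row V5−V0=15.4, i_V2 at 5,0
solve → V1=258.7-445.3j, V2=227.4-244.6j, V3=226.9-244.2j, V4=271.9-536.7j, V5=15.40+0.000j, V6=231.4-244.6j, V7=390.9-386.7j, V8=227.3-246.0j, V9=270.6-532.7j
aux → i_V1=0.007234-0.02775j, i_V2=1.155+0.2667j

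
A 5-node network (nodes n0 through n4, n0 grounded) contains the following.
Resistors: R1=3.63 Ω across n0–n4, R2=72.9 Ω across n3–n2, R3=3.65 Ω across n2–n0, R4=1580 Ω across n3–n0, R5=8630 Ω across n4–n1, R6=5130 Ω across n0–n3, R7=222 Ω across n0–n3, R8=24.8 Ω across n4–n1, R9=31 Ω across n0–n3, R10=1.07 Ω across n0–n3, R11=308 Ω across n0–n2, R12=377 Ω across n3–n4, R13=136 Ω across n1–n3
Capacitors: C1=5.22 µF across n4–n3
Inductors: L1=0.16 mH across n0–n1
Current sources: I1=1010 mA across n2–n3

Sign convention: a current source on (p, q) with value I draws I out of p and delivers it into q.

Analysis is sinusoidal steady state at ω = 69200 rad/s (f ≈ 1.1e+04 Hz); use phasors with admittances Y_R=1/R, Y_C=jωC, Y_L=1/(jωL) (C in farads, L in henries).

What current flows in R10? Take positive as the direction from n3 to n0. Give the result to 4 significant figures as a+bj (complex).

Apply KCL at each of the 4 non-ground nodes and solve the resulting linear system.
Node n1: branches {R5, R8, R13, L1} → V_1 = 0.005719+0.2963j
Node n2: branches {R2, R3, R11, I1} → V_2 = -3.434-0.004661j
Node n3: branches {R2, R4, R6, C1, R7, R9, R10, R12, R13, I1} → V_3 = 0.8035-0.09886j
Node n4: branches {R1, R5, C1, R8, R12} → V_4 = 0.5225+0.3554j

0.7510-0.09239j A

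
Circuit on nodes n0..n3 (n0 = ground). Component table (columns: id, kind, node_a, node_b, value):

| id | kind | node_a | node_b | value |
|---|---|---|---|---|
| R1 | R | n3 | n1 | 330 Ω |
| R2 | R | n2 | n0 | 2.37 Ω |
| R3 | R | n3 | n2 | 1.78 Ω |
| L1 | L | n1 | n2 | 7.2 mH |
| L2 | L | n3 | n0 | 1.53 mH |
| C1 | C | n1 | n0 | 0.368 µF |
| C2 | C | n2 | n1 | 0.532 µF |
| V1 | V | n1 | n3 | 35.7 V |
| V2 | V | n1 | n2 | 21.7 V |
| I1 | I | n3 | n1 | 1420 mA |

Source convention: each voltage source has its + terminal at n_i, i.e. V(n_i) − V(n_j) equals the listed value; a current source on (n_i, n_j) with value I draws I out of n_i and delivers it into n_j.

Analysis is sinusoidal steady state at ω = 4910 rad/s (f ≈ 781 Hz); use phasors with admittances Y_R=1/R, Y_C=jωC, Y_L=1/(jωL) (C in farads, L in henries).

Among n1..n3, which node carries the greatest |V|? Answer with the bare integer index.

1

Element admittances at ω=4910 rad/s:
  Y(R1) = 0.003030+0.000j S between n3,n1
  Y(R2) = 0.4219+0.000j S between n2,n0
  Y(R3) = 0.5618+0.000j S between n3,n2
  Y(L1) = 0.000-0.02829j S between n1,n2
  Y(L2) = 0.000-0.1331j S between n3,n0
  Y(C1) = 0.000+0.001807j S between n1,n0
  Y(C2) = 0.000+0.002612j S between n2,n1
  V1: constraint V(n1)−V(n3) = 35.7
  V2: constraint V(n1)−V(n2) = 21.7
  I1: injects 1.42 A into n1 (from n3)
Assemble and solve the 5×5 MNA system:
  V(n1)=22.98-4.112j  V(n2)=1.280-4.112j  V(n3)=-12.72-4.112j
  i(V1)=-7.101+1.693j  i(V2)=8.405-1.178j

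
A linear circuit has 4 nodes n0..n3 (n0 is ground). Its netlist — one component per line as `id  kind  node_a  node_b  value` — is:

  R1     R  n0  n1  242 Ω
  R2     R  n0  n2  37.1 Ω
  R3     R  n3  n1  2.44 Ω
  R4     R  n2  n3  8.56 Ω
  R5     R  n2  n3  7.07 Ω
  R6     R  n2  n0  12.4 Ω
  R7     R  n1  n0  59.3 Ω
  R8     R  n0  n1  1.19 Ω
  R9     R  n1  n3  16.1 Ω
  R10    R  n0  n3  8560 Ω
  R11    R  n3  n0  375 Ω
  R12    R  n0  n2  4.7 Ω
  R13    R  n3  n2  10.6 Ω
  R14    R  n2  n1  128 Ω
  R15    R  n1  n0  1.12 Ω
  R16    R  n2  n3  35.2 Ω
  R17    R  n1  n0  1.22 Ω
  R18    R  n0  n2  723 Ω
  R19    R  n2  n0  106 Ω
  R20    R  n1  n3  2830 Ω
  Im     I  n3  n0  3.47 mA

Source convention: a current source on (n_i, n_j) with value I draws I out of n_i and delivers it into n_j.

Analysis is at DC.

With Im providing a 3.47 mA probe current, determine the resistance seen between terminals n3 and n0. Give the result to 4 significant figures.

Element admittances at DC:
  Y(R1) = 0.004132 S between n0,n1
  Y(R2) = 0.02695 S between n0,n2
  Y(R3) = 0.4098 S between n3,n1
  Y(R4) = 0.1168 S between n2,n3
  Y(R5) = 0.1414 S between n2,n3
  Y(R6) = 0.08065 S between n2,n0
  Y(R7) = 0.01686 S between n1,n0
  Y(R8) = 0.8403 S between n0,n1
  Y(R9) = 0.06211 S between n1,n3
  Y(R10) = 0.0001168 S between n0,n3
  Y(R11) = 0.002667 S between n3,n0
  Y(R12) = 0.2128 S between n0,n2
  Y(R13) = 0.09434 S between n3,n2
  Y(R14) = 0.007812 S between n2,n1
  Y(R15) = 0.8929 S between n1,n0
  Y(R16) = 0.02841 S between n2,n3
  Y(R17) = 0.8197 S between n1,n0
  Y(R18) = 0.001383 S between n0,n2
  Y(R19) = 0.009434 S between n2,n0
  Y(R20) = 0.0003534 S between n1,n3
  Im: injects 0.00347 A into n0 (from n3)
Assemble and solve the 3×3 MNA system:
  V(n1)=-0.0009331  V(n2)=-0.003175  V(n3)=-0.005981

R_eq = 1.724 Ω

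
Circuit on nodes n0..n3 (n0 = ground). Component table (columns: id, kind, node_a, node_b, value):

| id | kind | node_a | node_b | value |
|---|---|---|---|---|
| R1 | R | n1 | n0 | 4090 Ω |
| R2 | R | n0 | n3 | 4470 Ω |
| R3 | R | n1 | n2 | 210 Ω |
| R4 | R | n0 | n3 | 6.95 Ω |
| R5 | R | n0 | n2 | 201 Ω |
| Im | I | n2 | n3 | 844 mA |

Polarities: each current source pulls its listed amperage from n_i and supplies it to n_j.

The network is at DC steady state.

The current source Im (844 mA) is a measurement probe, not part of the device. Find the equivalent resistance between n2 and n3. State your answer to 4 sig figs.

R_eq = 199.0 Ω

Element admittances at DC:
  Y(R1) = 0.0002445 S between n1,n0
  Y(R2) = 0.0002237 S between n0,n3
  Y(R3) = 0.004762 S between n1,n2
  Y(R4) = 0.1439 S between n0,n3
  Y(R5) = 0.004975 S between n0,n2
  Im: injects 0.844 A into n3 (from n2)
Assemble and solve the 3×3 MNA system:
  V(n1)=-154.2  V(n2)=-162.1  V(n3)=5.857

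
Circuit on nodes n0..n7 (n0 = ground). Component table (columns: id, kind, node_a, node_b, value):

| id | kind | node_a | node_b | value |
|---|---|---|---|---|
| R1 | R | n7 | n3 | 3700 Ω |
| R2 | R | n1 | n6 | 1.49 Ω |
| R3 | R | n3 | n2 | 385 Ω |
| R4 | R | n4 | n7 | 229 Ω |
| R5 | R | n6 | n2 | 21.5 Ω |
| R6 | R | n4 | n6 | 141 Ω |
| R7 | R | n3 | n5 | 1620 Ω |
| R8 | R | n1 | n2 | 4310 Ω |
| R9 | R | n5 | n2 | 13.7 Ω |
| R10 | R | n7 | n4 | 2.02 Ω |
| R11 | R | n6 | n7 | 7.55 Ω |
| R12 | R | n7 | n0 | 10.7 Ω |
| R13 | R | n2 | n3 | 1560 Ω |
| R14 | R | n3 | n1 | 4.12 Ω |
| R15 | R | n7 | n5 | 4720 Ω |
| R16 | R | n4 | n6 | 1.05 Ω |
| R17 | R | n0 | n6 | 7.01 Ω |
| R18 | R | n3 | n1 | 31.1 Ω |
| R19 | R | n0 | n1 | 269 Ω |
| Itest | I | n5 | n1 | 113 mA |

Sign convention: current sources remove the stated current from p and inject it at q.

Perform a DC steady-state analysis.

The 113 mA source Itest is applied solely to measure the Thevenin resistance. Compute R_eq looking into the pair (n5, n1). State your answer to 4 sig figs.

MNA unknowns: 7 node voltages V₁..V_7
R1: Y=0.0002703 on G[7,3]
R2: Y=0.6711 on G[1,6]
R3: Y=0.002597 on G[3,2]
R4: Y=0.004367 on G[4,7]
R5: Y=0.04651 on G[6,2]
R6: Y=0.007092 on G[4,6]
R7: Y=0.0006173 on G[3,5]
R8: Y=0.0002320 on G[1,2]
R9: Y=0.07299 on G[5,2]
R10: Y=0.4950 on G[7,4]
R11: Y=0.1325 on G[6,7]
R12: Y=0.09346 on G[7,0]
R13: Y=0.0006410 on G[2,3]
R14: Y=0.2427 on G[3,1]
R15: Y=0.0002119 on G[7,5]
R16: Y=0.9524 on G[4,6]
R17: Y=0.1427 on G[0,6]
R18: Y=0.03215 on G[3,1]
R19: Y=0.003717 on G[0,1]
Itest: z[5]−=0.113, z[1]+=0.113
solve → V1=0.1501, V2=-2.192, V3=0.1142, V4=-0.002308, V5=-3.697, V6=-0.001958, V7=-0.002982

R_eq = 34.04 Ω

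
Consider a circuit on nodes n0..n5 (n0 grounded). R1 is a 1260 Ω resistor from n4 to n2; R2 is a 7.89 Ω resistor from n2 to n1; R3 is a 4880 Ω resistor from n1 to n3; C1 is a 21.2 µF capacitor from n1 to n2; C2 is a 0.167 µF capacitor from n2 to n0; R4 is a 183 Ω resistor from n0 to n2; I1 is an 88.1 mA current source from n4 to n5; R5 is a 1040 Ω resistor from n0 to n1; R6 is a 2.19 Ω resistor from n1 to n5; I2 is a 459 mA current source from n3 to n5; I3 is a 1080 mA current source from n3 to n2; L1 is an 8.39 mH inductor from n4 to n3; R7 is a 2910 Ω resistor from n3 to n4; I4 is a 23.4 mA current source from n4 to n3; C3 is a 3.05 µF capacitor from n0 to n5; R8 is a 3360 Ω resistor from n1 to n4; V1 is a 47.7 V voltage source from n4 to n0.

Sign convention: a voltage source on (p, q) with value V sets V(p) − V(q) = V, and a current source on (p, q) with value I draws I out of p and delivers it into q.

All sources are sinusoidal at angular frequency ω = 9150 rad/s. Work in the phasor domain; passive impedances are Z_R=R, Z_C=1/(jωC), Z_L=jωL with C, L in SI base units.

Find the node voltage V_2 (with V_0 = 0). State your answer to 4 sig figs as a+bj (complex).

MNA unknowns: 5 node voltages V₁..V_5 plus 1 source current (V1)
R1: Y=0.0007937+0.000j on G[4,2]
R2: Y=0.1267+0.000j on G[2,1]
R3: Y=0.0002049+0.000j on G[1,3]
C1: Y=0.000+0.1940j on G[1,2]
C2: Y=0.000+0.001528j on G[2,0]
R4: Y=0.005464+0.000j on G[0,2]
I1: z[4]−=0.0881, z[5]+=0.0881
R5: Y=0.0009615+0.000j on G[0,1]
R6: Y=0.4566+0.000j on G[1,5]
I2: z[3]−=0.459, z[5]+=0.459
I3: z[3]−=1.08, z[2]+=1.08
L1: Y=0.000-0.01303j on G[4,3]
R7: Y=0.0003436+0.000j on G[3,4]
I4: z[4]−=0.0234, z[3]+=0.0234
C3: Y=0.000+0.02791j on G[0,5]
R8: Y=0.0002976+0.000j on G[1,4]
V1: row V4−V0=47.7, i_V1 at 4,0
solve → V1=15.07-51.80j, V2=18.37-54.39j, V3=43.60-116.7j, V4=47.70+0.000j, V5=13.05-52.60j
aux → i_V1=-1.666-0.04529j

18.37-54.39j V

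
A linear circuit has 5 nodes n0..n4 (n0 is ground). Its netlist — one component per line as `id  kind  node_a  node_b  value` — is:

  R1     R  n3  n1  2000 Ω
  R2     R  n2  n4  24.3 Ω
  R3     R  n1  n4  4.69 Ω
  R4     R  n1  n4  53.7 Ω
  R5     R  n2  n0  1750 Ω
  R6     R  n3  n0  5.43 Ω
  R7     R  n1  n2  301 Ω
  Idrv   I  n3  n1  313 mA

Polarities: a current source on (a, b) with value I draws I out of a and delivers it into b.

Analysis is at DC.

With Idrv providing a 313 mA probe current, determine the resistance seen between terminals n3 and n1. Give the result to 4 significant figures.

MNA unknowns: 4 node voltages V₁..V_4
R1: Y=0.0005000 on G[3,1]
R2: Y=0.04115 on G[2,4]
R3: Y=0.2132 on G[1,4]
R4: Y=0.01862 on G[1,4]
R5: Y=0.0005714 on G[2,0]
R6: Y=0.1842 on G[3,0]
R7: Y=0.003322 on G[1,2]
Idrv: z[3]−=0.313, z[1]+=0.313
solve → V1=294.0, V2=289.7, V3=-0.8989, V4=293.4

R_eq = 942.2 Ω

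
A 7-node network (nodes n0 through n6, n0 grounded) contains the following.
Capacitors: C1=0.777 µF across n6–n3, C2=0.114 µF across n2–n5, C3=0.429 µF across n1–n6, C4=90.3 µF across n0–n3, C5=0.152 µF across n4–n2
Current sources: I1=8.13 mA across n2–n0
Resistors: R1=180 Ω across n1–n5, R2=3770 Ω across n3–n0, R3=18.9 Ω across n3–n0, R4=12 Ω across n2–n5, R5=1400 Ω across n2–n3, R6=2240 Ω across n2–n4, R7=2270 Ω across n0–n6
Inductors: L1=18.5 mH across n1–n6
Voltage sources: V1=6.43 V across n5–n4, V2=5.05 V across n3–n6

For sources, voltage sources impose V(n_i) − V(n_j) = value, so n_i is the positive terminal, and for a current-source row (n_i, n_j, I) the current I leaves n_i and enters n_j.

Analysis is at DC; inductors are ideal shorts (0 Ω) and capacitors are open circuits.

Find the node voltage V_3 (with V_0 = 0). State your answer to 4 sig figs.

-0.1101 V

MNA unknowns: 6 node voltages V₁..V_6 plus 3 source currents (L1, V1, V2)
C1: Y=0.000 on G[6,3]
C2: Y=0.000 on G[2,5]
I1: z[2]−=0.00813, z[0]+=0.00813
C3: Y=0.000 on G[1,6]
R1: Y=0.005556 on G[1,5]
C4: Y=0.000 on G[0,3]
R2: Y=0.0002653 on G[3,0]
R3: Y=0.05291 on G[3,0]
R4: Y=0.08333 on G[2,5]
R5: Y=0.0007143 on G[2,3]
L1: row V1−V6=0, i_L1 at 1,6
R6: Y=0.0004464 on G[2,4]
R7: Y=0.0004405 on G[0,6]
C5: Y=0.000 on G[4,2]
V1: row V5−V4=6.43, i_V1 at 5,4
V2: row V3−V6=5.05, i_V2 at 3,6
solve → V1=-5.160, V2=-5.954, V3=-0.1101, V4=-12.30, V5=-5.872, V6=-5.160
aux → i_L1=-0.003956, i_V1=-0.002834, i_V2=0.001683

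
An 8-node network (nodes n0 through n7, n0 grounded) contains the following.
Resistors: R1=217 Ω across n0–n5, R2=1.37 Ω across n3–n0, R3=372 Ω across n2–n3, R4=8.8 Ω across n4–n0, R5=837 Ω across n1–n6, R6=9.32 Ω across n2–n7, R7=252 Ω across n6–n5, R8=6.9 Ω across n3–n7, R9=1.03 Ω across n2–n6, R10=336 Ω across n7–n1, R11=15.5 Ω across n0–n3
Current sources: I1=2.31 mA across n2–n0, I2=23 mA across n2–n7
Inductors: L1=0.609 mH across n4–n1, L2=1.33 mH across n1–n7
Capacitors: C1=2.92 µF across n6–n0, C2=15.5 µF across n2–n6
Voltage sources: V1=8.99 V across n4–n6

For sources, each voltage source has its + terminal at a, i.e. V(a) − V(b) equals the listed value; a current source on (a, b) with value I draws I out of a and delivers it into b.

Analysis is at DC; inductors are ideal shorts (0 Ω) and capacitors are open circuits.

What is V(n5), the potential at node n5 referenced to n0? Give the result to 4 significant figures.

MNA unknowns: 7 node voltages V₁..V_7 plus 3 source currents (L1, L2, V1)
R1: Y=0.004608 on G[0,5]
I1: z[2]−=0.00231, z[0]+=0.00231
R2: Y=0.7299 on G[3,0]
L1: row V4−V1=0, i_L1 at 4,1
R3: Y=0.002688 on G[2,3]
R4: Y=0.1136 on G[4,0]
L2: row V1−V7=0, i_L2 at 1,7
R5: Y=0.001195 on G[1,6]
R6: Y=0.1073 on G[2,7]
C1: Y=0.000 on G[6,0]
I2: z[2]−=0.023, z[7]+=0.023
C2: Y=0.000 on G[2,6]
R7: Y=0.003968 on G[6,5]
R8: Y=0.1449 on G[3,7]
R9: Y=0.9709 on G[2,6]
R10: Y=0.002976 on G[7,1]
R11: Y=0.06452 on G[0,3]
V1: row V4−V6=8.99, i_V1 at 4,6
solve → V1=0.1466, V2=-7.952, V3=-0.0001409, V4=0.1466, V5=-4.092, V6=-8.843, V7=0.1466
aux → i_L1=0.8780, i_L2=0.8673, i_V1=-0.8947

-4.092 V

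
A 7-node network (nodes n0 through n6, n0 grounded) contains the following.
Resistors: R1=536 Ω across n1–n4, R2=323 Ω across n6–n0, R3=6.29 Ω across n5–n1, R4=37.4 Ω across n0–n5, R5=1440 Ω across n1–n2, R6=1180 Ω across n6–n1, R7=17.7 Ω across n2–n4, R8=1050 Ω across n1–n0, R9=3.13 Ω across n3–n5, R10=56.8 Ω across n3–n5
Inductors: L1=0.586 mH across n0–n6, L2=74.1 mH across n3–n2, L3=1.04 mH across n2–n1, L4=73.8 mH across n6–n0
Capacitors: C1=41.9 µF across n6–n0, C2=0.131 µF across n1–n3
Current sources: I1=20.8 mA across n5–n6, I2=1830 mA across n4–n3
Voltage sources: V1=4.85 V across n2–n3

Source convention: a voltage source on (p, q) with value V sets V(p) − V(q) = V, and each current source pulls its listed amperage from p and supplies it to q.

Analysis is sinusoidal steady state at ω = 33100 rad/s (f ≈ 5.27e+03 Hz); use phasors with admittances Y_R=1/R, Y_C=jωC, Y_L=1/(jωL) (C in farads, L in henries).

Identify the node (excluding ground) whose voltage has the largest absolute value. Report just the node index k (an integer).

Apply KCL at each of the 6 non-ground nodes and solve the resulting linear system.
Node n1: branches {R1, R3, C2, R5, L3, R6, R8} → V_1 = -0.8036-0.8208j
Node n2: branches {L2, R5, L3, R7, V1} → V_2 = 4.168+0.4721j
Node n3: branches {L2, C2, I2, R9, R10, V1} → V_3 = -0.6820+0.4721j
Node n4: branches {R1, R7, I2} → V_4 = -27.35+0.4307j
Node n5: branches {R3, R4, I1, R9, R10} → V_5 = -0.7238+0.05477j
Node n6: branches {L1, C1, R2, R6, L4, I1} → V_6 = -0.0004765-0.01507j
Source currents: i(V1)=-1.821+0.1432j

4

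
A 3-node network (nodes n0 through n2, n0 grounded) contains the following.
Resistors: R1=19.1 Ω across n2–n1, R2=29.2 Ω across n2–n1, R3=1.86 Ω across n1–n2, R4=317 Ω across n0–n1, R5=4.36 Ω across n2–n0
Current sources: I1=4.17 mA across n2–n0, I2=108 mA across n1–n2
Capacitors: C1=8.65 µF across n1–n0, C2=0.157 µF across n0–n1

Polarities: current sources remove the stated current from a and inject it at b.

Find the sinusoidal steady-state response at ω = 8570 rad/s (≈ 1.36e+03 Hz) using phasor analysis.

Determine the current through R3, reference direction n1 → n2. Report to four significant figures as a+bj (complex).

MNA unknowns: 2 node voltages V₁..V_2
R1: Y=0.05236+0.000j on G[2,1]
I1: z[2]−=0.00417, z[0]+=0.00417
R2: Y=0.03425+0.000j on G[2,1]
C1: Y=0.000+0.07413j on G[1,0]
R3: Y=0.5376+0.000j on G[1,2]
C2: Y=0.000+0.001345j on G[0,1]
R4: Y=0.003155+0.000j on G[0,1]
R5: Y=0.2294+0.000j on G[2,0]
I2: z[1]−=0.108, z[2]+=0.108
solve → V1=-0.1570+0.06936j, V2=0.006802+0.05072j

-0.08808+0.01002j A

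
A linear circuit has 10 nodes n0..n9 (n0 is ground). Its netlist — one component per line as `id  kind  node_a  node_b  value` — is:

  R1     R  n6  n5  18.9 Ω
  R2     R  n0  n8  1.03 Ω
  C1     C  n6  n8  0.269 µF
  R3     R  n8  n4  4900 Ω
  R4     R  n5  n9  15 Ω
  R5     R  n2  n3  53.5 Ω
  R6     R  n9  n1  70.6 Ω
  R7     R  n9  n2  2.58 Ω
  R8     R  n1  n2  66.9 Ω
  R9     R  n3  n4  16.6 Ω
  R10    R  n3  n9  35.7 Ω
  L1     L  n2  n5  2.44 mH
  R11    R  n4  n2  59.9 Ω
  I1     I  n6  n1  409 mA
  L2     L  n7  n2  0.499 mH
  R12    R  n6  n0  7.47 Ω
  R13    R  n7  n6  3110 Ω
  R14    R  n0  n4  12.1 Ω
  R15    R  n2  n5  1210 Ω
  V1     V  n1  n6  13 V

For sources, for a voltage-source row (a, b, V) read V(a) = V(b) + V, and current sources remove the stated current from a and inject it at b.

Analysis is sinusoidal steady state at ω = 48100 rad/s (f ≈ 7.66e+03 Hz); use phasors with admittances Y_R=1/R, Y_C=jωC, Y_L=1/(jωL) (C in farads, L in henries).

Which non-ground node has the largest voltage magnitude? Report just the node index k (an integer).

Apply KCL at each of the 9 non-ground nodes and solve the resulting linear system.
Node n1: branches {R6, R8, I1, V1} → V_1 = 12.20+0.04934j
Node n2: branches {R5, R7, R8, L1, R11, L2, R15} → V_2 = 3.859+0.1449j
Node n3: branches {R5, R9, R10} → V_3 = 2.385+0.07965j
Node n4: branches {R3, R9, R11, R14} → V_4 = 1.302+0.04515j
Node n5: branches {R1, R4, L1, R15} → V_5 = 1.756-0.06508j
Node n6: branches {R1, C1, I1, R12, R13, V1} → V_6 = -0.8003+0.04934j
Node n7: branches {L2, R13} → V_7 = 3.859+0.1089j
Node n8: branches {R2, C1, R3} → V_8 = -0.0005255-0.01065j
Node n9: branches {R4, R6, R7, R10} → V_9 = 3.731+0.1103j
Source currents: i(V1)=0.1644+0.002292j

1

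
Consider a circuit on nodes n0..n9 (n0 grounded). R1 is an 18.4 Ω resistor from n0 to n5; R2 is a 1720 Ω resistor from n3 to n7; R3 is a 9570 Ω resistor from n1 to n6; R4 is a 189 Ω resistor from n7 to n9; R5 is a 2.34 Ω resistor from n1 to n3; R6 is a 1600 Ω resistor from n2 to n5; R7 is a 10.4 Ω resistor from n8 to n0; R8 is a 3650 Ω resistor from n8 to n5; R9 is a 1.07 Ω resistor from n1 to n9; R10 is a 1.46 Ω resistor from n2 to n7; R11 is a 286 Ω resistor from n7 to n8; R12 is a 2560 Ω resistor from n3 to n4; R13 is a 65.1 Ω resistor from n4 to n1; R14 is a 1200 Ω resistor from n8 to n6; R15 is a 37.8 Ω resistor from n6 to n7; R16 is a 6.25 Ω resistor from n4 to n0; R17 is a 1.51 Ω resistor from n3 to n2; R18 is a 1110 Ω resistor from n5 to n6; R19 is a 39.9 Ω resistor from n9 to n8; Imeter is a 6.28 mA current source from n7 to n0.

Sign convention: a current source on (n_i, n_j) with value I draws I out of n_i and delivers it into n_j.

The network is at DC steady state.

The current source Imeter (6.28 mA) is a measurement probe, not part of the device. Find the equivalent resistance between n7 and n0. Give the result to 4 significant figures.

Apply KCL at each of the 9 non-ground nodes and solve the resulting linear system.
Node n1: branches {R3, R5, R9, R13} → V_1 = -0.1623
Node n2: branches {R6, R10, R17} → V_2 = -0.1821
Node n3: branches {R2, R5, R12, R17} → V_3 = -0.1743
Node n4: branches {R12, R13, R16} → V_4 = -0.01457
Node n5: branches {R1, R6, R8, R18} → V_5 = -0.005093
Node n6: branches {R3, R14, R15, R18} → V_6 = -0.1794
Node n7: branches {R2, R4, R10, R11, R15, Imeter} → V_7 = -0.1899
Node n8: branches {R7, R8, R11, R14, R19} → V_8 = -0.03819
Node n9: branches {R4, R9, R19} → V_9 = -0.1592

R_eq = 30.24 Ω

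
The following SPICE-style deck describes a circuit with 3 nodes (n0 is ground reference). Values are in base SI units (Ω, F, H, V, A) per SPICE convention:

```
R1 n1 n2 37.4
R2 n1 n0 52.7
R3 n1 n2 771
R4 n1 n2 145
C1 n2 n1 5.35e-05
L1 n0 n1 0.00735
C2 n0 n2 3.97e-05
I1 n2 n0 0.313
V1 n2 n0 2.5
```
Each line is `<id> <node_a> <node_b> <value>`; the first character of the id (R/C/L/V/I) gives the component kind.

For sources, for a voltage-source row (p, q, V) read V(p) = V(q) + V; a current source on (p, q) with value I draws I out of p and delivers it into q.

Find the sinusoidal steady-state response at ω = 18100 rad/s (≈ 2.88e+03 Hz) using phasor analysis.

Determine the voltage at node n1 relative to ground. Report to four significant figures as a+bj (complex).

Apply KCL at each of the 2 non-ground nodes and solve the resulting linear system.
Node n1: branches {R1, R2, R3, R4, C1, L1} → V_1 = 2.517+0.05031j
Node n2: branches {R1, R3, R4, C1, C2, I1, V1} → V_2 = 2.500+0.000j
Source currents: i(V1)=-0.3611-1.778j

2.517+0.05031j V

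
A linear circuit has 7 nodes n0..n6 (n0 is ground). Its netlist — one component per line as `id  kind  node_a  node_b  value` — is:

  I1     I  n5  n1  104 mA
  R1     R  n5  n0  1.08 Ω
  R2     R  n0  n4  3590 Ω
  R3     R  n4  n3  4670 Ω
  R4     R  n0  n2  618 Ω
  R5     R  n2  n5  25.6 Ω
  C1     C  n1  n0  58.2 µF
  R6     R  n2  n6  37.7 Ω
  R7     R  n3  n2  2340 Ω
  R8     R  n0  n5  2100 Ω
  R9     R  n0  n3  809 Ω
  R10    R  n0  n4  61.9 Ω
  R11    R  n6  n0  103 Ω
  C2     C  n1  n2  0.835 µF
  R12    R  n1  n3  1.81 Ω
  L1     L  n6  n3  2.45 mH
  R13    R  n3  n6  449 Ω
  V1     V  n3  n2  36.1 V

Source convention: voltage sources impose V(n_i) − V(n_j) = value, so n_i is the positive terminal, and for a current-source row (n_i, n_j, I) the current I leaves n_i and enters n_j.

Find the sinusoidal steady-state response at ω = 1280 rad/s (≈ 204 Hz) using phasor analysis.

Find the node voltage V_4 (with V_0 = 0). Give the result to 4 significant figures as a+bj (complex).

0.1323-0.1571j V

Apply KCL at each of the 6 non-ground nodes and solve the resulting linear system.
Node n1: branches {I1, C1, C2, R12} → V_1 = 8.659-13.45j
Node n2: branches {R4, R5, R6, R7, C2, V1} → V_2 = -25.81-12.21j
Node n3: branches {R3, R7, R9, R12, L1, R13, V1} → V_3 = 10.29-12.21j
Node n4: branches {R2, R3, R10} → V_4 = 0.1323-0.1571j
Node n5: branches {I1, R1, R5, R8} → V_5 = -1.152-0.4941j
Node n6: branches {R6, R11, L1, R13} → V_6 = 9.526-15.44j
Source currents: i(V1)=-1.959-0.4288j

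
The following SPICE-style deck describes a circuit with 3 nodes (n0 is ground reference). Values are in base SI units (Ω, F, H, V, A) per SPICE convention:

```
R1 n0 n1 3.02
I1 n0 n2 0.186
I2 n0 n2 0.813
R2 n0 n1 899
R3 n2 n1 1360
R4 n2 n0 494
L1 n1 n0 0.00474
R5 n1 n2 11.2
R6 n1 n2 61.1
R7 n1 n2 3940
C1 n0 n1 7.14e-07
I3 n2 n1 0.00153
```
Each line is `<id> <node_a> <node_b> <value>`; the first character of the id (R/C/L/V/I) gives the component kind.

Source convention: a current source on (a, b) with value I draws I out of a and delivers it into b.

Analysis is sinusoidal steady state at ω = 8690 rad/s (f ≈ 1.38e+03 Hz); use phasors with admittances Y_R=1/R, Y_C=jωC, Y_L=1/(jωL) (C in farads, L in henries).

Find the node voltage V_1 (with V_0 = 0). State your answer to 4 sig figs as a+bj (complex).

2.925+0.1582j V

MNA unknowns: 2 node voltages V₁..V_2
R1: Y=0.3311+0.000j on G[0,1]
I1: z[0]−=0.186, z[2]+=0.186
I2: z[0]−=0.813, z[2]+=0.813
R2: Y=0.001112+0.000j on G[0,1]
R3: Y=0.0007353+0.000j on G[2,1]
R4: Y=0.002024+0.000j on G[2,0]
L1: Y=0.000-0.02428j on G[1,0]
R5: Y=0.08929+0.000j on G[1,2]
R6: Y=0.01637+0.000j on G[1,2]
R7: Y=0.0002538+0.000j on G[1,2]
C1: Y=0.000+0.006205j on G[0,1]
I3: z[2]−=0.00153, z[1]+=0.00153
solve → V1=2.925+0.1582j, V2=12.05+0.1552j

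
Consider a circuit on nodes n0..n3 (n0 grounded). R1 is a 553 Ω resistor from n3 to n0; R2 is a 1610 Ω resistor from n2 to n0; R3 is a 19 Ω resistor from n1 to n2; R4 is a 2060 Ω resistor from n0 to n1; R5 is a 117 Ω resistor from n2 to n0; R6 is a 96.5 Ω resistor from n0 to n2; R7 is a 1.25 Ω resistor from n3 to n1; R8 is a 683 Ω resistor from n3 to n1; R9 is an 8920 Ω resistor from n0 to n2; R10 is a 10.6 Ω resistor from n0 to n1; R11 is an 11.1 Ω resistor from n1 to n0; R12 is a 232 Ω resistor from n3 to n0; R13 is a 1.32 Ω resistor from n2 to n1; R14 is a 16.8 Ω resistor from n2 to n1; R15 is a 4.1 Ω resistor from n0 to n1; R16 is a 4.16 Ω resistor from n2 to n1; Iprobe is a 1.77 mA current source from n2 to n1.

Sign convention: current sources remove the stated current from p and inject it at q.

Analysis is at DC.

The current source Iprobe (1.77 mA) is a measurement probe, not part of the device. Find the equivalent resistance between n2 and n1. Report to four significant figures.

Apply KCL at each of the 3 non-ground nodes and solve the resulting linear system.
Node n1: branches {R3, R4, R7, R8, R10, R11, R13, R14, R15, R16, Iprobe} → V_1 = 6.776e-05
Node n2: branches {R2, R3, R5, R6, R9, R13, R14, R16, Iprobe} → V_2 = -0.001500
Node n3: branches {R1, R7, R8, R12} → V_3 = 6.724e-05

R_eq = 0.8858 Ω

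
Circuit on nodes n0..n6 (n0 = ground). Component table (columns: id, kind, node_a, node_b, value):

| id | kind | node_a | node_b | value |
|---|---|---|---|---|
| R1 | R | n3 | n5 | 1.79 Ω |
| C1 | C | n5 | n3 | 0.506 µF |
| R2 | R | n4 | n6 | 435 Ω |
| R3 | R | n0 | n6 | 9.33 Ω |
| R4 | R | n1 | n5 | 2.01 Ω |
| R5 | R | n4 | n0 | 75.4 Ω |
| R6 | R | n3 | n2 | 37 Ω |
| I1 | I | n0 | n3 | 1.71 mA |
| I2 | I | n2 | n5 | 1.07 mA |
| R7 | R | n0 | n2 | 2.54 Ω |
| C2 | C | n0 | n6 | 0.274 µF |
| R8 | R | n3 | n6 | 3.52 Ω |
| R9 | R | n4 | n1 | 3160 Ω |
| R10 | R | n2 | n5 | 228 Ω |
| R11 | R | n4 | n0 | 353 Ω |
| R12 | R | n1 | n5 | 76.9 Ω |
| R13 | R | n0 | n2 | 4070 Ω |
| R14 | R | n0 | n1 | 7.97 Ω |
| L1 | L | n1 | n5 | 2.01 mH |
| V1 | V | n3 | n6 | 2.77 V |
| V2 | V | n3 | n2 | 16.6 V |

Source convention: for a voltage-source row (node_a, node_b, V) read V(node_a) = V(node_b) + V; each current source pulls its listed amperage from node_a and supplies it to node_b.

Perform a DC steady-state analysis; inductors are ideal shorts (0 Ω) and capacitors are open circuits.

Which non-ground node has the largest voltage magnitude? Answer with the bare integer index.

MNA unknowns: 6 node voltages V₁..V_6 plus 3 source currents (L1, V1, V2)
R1: Y=0.5587 on G[3,5]
C1: Y=0.000 on G[5,3]
R2: Y=0.002299 on G[4,6]
R3: Y=0.1072 on G[0,6]
R4: Y=0.4975 on G[1,5]
R5: Y=0.01326 on G[4,0]
R6: Y=0.02703 on G[3,2]
I1: z[0]−=0.00171, z[3]+=0.00171
I2: z[2]−=0.00107, z[5]+=0.00107
R7: Y=0.3937 on G[0,2]
C2: Y=0.000 on G[0,6]
R8: Y=0.2841 on G[3,6]
R9: Y=0.0003165 on G[4,1]
R10: Y=0.004386 on G[2,5]
R11: Y=0.002833 on G[4,0]
R12: Y=0.01300 on G[1,5]
R13: Y=0.0002457 on G[0,2]
R14: Y=0.1255 on G[0,1]
L1: row V1−V5=0, i_L1 at 1,5
V1: row V3−V6=2.77, i_V1 at 3,6
V2: row V3−V2=16.6, i_V2 at 3,2
solve → V1=9.147, V2=-5.283, V3=11.32, V4=1.205, V5=9.147, V6=8.547
aux → i_L1=-1.150, i_V1=0.1460, i_V2=-2.592

3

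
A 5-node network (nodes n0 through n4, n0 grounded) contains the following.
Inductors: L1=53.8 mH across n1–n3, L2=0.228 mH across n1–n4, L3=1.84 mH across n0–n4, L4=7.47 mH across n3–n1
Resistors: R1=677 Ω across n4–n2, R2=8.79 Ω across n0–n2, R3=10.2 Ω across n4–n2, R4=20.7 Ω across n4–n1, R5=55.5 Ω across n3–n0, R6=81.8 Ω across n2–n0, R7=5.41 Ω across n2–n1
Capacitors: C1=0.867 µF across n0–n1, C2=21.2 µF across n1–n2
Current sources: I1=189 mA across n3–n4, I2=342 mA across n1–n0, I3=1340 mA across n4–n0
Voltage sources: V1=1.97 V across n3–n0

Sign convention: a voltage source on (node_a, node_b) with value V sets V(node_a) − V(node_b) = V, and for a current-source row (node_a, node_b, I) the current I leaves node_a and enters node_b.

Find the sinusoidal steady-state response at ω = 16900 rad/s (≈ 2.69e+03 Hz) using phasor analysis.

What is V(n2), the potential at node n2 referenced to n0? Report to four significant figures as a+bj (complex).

-10.90-2.719j V

MNA unknowns: 4 node voltages V₁..V_4 plus 1 source current (V1)
L1: Y=0.000-0.001100j on G[1,3]
R1: Y=0.001477+0.000j on G[4,2]
C1: Y=0.000+0.01465j on G[0,1]
C2: Y=0.000+0.3583j on G[1,2]
L2: Y=0.000-0.2595j on G[1,4]
L3: Y=0.000-0.03216j on G[0,4]
R2: Y=0.1138+0.000j on G[0,2]
R3: Y=0.09804+0.000j on G[4,2]
I1: z[3]−=0.189, z[4]+=0.189
I2: z[1]−=0.342, z[0]+=0.342
R4: Y=0.04831+0.000j on G[4,1]
I3: z[4]−=1.34, z[0]+=1.34
L4: Y=0.000-0.007921j on G[3,1]
R5: Y=0.01802+0.000j on G[3,0]
R6: Y=0.01222+0.000j on G[2,0]
R7: Y=0.1848+0.000j on G[2,1]
V1: row V3−V0=1.97, i_V1 at 3,0
solve → V1=-12.82-0.2802j, V2=-10.90-2.719j, V3=1.970+0.000j, V4=-12.35-3.779j
aux → i_V1=-0.2270+0.1334j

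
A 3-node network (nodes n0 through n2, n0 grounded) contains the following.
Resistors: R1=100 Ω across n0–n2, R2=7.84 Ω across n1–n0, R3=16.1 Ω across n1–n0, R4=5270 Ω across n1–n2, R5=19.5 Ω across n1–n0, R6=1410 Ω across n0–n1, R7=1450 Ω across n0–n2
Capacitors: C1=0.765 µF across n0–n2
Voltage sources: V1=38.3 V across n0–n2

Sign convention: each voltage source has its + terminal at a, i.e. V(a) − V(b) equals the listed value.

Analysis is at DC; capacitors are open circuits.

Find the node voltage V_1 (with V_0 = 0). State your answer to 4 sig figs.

MNA unknowns: 2 node voltages V₁..V_2 plus 1 source current (V1)
R1: Y=0.01000 on G[0,2]
R2: Y=0.1276 on G[1,0]
R3: Y=0.06211 on G[1,0]
R4: Y=0.0001898 on G[1,2]
R5: Y=0.05128 on G[1,0]
R6: Y=0.0007092 on G[0,1]
C1: Y=0.000 on G[0,2]
R7: Y=0.0006897 on G[0,2]
V1: row V0−V2=38.3, i_V1 at 0,2
solve → V1=-0.03005, V2=-38.30
aux → i_V1=-0.4167

-0.03005 V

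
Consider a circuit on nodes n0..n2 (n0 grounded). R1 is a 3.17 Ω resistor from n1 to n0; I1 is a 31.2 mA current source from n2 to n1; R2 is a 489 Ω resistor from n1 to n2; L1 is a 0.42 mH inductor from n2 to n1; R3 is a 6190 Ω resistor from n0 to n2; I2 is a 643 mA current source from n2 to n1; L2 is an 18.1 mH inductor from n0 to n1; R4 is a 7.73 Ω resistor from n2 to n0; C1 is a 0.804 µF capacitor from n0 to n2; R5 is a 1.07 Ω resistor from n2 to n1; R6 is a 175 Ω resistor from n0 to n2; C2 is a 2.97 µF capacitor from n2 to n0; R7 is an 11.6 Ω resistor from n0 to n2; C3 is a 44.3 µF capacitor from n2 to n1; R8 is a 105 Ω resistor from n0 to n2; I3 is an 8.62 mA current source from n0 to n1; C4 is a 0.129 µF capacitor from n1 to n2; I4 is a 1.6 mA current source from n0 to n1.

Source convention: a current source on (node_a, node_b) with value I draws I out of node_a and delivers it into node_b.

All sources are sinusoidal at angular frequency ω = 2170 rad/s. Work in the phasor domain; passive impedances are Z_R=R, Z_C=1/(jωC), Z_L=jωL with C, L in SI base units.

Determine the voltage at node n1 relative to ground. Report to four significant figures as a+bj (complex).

0.1521+0.1436j V

Apply KCL at each of the 2 non-ground nodes and solve the resulting linear system.
Node n1: branches {R1, I1, R2, L1, I2, L2, R5, C3, I3, C4, I4} → V_1 = 0.1521+0.1436j
Node n2: branches {I1, R2, L1, R3, I2, R4, C1, R5, R6, C2, R7, C3, R8, C4} → V_2 = -0.1854-0.1728j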